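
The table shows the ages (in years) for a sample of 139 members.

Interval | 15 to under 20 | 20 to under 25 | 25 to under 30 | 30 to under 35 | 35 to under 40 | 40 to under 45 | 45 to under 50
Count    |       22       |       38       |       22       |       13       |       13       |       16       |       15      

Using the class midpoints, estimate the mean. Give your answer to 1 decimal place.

Midpoints: 17.5, 22.5, 27.5, 32.5, 37.5, 42.5, 47.5
Σfm = 22×17.5 + 38×22.5 + 22×27.5 + 13×32.5 + 13×37.5 + 16×42.5 + 15×47.5 = 4147.5
n = Σf = 139
Mean = 4147.5 / 139 = 29.8381

29.8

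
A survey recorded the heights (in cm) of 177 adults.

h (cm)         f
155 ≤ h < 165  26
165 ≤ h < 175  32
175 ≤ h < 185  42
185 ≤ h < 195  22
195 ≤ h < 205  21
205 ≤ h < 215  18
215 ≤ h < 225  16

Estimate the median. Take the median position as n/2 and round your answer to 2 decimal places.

Cumulative frequencies: 26, 58, 100, 122, 143, 161, 177
n = 177; position = n/2 = 88.5.
This falls in the class 175 ≤ h < 185: L = 175, F = 58, f = 42, h = 10.
Median ≈ 175 + ((88.5 − 58) / 42) × 10 = 182.2619

182.26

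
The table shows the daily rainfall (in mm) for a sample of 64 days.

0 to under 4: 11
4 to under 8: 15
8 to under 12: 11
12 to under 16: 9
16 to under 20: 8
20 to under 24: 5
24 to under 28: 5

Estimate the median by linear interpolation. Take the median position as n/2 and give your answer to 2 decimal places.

Cumulative frequencies: 11, 26, 37, 46, 54, 59, 64
n = 64; position = n/2 = 32.
This falls in the class 8 to under 12: L = 8, F = 26, f = 11, h = 4.
Median ≈ 8 + ((32 − 26) / 11) × 4 = 10.1818

10.18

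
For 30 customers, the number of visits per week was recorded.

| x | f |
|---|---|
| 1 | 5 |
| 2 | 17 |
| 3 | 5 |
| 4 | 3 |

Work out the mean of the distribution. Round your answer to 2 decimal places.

Values: 1, 2, 3, 4
Σfx = 5×1 + 17×2 + 5×3 + 3×4 = 66
n = Σf = 30
Mean = 66 / 30 = 2.2000

2.20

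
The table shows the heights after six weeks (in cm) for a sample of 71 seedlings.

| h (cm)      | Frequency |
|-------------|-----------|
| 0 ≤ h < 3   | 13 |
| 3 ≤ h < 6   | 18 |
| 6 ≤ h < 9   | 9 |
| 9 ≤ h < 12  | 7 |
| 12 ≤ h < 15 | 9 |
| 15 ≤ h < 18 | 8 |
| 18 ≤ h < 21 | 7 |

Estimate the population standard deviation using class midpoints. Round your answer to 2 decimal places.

Midpoints: 1.5, 4.5, 7.5, 10.5, 13.5, 16.5, 19.5
n = 71, Σfm = 631.5, mean = 8.8944
Σfm² = 8151.75
Σf(m − x̄)² = Σfm² − (Σfm)²/n = 8151.75 − 631.5²/71 = 2534.9577
Population variance = 2534.9577 / 71 = 35.7036
Standard deviation = √35.7036 = 5.9753

5.98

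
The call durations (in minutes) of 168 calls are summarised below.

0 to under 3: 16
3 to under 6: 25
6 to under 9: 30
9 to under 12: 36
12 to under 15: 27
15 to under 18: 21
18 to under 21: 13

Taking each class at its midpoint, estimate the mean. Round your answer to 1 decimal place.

Midpoints: 1.5, 4.5, 7.5, 10.5, 13.5, 16.5, 19.5
Σfm = 16×1.5 + 25×4.5 + 30×7.5 + 36×10.5 + 27×13.5 + 21×16.5 + 13×19.5 = 1704
n = Σf = 168
Mean = 1704 / 168 = 10.1429

10.1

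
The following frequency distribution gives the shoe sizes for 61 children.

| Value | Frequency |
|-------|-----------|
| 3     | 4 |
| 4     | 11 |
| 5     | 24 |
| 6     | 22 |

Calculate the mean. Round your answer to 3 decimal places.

Values: 3, 4, 5, 6
Σfx = 4×3 + 11×4 + 24×5 + 22×6 = 308
n = Σf = 61
Mean = 308 / 61 = 5.0492

5.049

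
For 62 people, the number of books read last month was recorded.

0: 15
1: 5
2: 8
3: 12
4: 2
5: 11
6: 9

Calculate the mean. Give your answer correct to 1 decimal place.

Values: 0, 1, 2, 3, 4, 5, 6
Σfx = 15×0 + 5×1 + 8×2 + 12×3 + 2×4 + 11×5 + 9×6 = 174
n = Σf = 62
Mean = 174 / 62 = 2.8065

2.8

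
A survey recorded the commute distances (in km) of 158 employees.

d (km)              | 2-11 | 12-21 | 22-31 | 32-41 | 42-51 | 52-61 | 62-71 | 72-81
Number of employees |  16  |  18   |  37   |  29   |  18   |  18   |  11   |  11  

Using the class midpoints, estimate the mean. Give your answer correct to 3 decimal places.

Midpoints: 6.5, 16.5, 26.5, 36.5, 46.5, 56.5, 66.5, 76.5
Σfm = 16×6.5 + 18×16.5 + 37×26.5 + 29×36.5 + 18×46.5 + 18×56.5 + 11×66.5 + 11×76.5 = 5867
n = Σf = 158
Mean = 5867 / 158 = 37.1329

37.133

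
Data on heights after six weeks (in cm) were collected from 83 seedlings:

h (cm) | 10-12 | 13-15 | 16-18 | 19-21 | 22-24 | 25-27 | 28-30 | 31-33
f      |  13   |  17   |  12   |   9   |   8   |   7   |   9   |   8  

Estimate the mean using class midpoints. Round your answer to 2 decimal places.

19.86

Midpoints: 11, 14, 17, 20, 23, 26, 29, 32
Σfm = 13×11 + 17×14 + 12×17 + 9×20 + 8×23 + 7×26 + 9×29 + 8×32 = 1648
n = Σf = 83
Mean = 1648 / 83 = 19.8554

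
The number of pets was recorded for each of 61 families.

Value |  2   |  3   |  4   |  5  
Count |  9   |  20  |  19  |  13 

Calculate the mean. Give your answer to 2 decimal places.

3.59

Values: 2, 3, 4, 5
Σfx = 9×2 + 20×3 + 19×4 + 13×5 = 219
n = Σf = 61
Mean = 219 / 61 = 3.5902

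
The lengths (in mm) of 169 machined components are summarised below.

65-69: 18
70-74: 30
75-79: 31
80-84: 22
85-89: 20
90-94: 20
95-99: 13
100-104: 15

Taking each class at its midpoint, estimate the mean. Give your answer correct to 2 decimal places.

82.41

Midpoints: 67, 72, 77, 82, 87, 92, 97, 102
Σfm = 18×67 + 30×72 + 31×77 + 22×82 + 20×87 + 20×92 + 13×97 + 15×102 = 13928
n = Σf = 169
Mean = 13928 / 169 = 82.4142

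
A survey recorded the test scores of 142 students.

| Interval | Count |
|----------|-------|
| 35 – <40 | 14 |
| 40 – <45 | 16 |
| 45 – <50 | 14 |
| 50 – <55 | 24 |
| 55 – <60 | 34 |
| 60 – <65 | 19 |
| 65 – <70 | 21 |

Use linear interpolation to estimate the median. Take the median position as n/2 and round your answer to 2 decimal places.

55.44

Cumulative frequencies: 14, 30, 44, 68, 102, 121, 142
n = 142; position = n/2 = 71.
This falls in the class 55 – <60: L = 55, F = 68, f = 34, h = 5.
Median ≈ 55 + ((71 − 68) / 34) × 5 = 55.4412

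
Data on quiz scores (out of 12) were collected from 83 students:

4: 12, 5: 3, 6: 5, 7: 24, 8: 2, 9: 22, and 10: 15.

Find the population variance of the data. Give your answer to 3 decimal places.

3.936

Values: 4, 5, 6, 7, 8, 9, 10
n = 83, Σfx = 625, mean = 7.5301
Σfx² = 5033
Σf(x − x̄)² = Σfx² − (Σfx)²/n = 5033 − 625²/83 = 326.6747
Population variance = 326.6747 / 83 = 3.9358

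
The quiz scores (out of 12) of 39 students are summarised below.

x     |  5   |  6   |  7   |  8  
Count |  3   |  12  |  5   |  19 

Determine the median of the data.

7

Cumulative frequencies: 3, 15, 20, 39
n = 39, so the median is the value in position (n+1)/2 = 20.
Position 20 falls at value 7.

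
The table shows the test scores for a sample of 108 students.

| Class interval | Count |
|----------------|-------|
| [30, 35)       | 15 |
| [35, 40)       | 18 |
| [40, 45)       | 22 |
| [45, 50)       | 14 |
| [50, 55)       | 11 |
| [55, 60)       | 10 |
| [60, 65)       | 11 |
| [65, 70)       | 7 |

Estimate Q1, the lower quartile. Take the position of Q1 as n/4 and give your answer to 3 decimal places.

Cumulative frequencies: 15, 33, 55, 69, 80, 90, 101, 108
n = 108; position = n/4 = 27.
This falls in the class [35, 40): L = 35, F = 15, f = 18, h = 5.
Lower quartile ≈ 35 + ((27 − 15) / 18) × 5 = 38.3333

38.333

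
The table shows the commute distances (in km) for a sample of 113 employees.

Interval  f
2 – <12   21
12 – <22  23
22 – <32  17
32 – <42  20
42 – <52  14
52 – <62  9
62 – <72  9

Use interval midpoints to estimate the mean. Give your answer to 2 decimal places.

Midpoints: 7, 17, 27, 37, 47, 57, 67
Σfm = 21×7 + 23×17 + 17×27 + 20×37 + 14×47 + 9×57 + 9×67 = 3511
n = Σf = 113
Mean = 3511 / 113 = 31.0708

31.07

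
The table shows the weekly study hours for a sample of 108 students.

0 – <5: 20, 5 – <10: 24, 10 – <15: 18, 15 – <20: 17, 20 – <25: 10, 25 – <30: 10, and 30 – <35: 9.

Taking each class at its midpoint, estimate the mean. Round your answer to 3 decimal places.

14.306

Midpoints: 2.5, 7.5, 12.5, 17.5, 22.5, 27.5, 32.5
Σfm = 20×2.5 + 24×7.5 + 18×12.5 + 17×17.5 + 10×22.5 + 10×27.5 + 9×32.5 = 1545
n = Σf = 108
Mean = 1545 / 108 = 14.3056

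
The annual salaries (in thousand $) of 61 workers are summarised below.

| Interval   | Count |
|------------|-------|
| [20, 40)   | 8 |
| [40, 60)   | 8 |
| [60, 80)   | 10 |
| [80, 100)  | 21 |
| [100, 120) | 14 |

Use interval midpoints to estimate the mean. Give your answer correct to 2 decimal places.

78.20

Midpoints: 30, 50, 70, 90, 110
Σfm = 8×30 + 8×50 + 10×70 + 21×90 + 14×110 = 4770
n = Σf = 61
Mean = 4770 / 61 = 78.1967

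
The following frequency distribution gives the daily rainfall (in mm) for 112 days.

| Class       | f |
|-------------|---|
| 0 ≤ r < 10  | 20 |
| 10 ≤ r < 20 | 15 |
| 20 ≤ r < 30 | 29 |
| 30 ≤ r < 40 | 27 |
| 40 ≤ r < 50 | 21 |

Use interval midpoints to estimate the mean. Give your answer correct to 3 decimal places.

Midpoints: 5, 15, 25, 35, 45
Σfm = 20×5 + 15×15 + 29×25 + 27×35 + 21×45 = 2940
n = Σf = 112
Mean = 2940 / 112 = 26.2500

26.250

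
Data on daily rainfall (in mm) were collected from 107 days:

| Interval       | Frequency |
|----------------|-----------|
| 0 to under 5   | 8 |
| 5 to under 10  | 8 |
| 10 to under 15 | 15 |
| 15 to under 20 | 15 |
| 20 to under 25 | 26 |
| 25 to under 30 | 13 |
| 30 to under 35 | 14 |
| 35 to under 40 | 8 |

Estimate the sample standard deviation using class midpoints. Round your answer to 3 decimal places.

Midpoints: 2.5, 7.5, 12.5, 17.5, 22.5, 27.5, 32.5, 37.5
n = 107, Σfm = 2227.5, mean = 20.8178
Σfm² = 56468.75
Σf(m − x̄)² = Σfm² − (Σfm)²/n = 56468.75 − 2227.5²/107 = 10097.1963
Sample variance = 10097.1963 / 106 = 95.2566
Standard deviation = √95.2566 = 9.7599

9.760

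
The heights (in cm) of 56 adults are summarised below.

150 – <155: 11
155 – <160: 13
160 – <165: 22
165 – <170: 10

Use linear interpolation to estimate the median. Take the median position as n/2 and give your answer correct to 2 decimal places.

160.91

Cumulative frequencies: 11, 24, 46, 56
n = 56; position = n/2 = 28.
This falls in the class 160 – <165: L = 160, F = 24, f = 22, h = 5.
Median ≈ 160 + ((28 − 24) / 22) × 5 = 160.9091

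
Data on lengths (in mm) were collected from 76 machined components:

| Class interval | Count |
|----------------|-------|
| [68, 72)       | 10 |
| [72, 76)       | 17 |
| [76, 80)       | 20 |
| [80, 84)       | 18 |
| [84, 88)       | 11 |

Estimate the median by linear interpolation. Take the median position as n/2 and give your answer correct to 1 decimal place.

78.2

Cumulative frequencies: 10, 27, 47, 65, 76
n = 76; position = n/2 = 38.
This falls in the class [76, 80): L = 76, F = 27, f = 20, h = 4.
Median ≈ 76 + ((38 − 27) / 20) × 4 = 78.2000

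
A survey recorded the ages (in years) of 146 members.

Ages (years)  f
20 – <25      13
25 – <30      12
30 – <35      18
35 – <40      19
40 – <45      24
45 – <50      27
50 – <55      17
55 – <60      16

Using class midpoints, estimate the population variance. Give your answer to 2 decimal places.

Midpoints: 22.5, 27.5, 32.5, 37.5, 42.5, 47.5, 52.5, 57.5
n = 146, Σfm = 6035, mean = 41.3356
Σfm² = 265412.5
Σf(m − x̄)² = Σfm² − (Σfm)²/n = 265412.5 − 6035²/146 = 15952.0548
Population variance = 15952.0548 / 146 = 109.2606

109.26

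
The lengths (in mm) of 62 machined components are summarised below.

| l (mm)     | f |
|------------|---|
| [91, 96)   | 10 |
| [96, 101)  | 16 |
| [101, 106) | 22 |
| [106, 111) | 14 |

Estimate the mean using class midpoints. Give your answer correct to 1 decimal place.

Midpoints: 93.5, 98.5, 103.5, 108.5
Σfm = 10×93.5 + 16×98.5 + 22×103.5 + 14×108.5 = 6307
n = Σf = 62
Mean = 6307 / 62 = 101.7258

101.7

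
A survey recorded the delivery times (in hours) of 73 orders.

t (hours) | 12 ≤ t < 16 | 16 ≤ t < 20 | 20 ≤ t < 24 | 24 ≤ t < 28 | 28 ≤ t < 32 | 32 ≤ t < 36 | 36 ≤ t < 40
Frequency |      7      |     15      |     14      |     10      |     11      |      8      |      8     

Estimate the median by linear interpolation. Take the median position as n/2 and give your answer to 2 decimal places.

24.20

Cumulative frequencies: 7, 22, 36, 46, 57, 65, 73
n = 73; position = n/2 = 36.5.
This falls in the class 24 ≤ t < 28: L = 24, F = 36, f = 10, h = 4.
Median ≈ 24 + ((36.5 − 36) / 10) × 4 = 24.2000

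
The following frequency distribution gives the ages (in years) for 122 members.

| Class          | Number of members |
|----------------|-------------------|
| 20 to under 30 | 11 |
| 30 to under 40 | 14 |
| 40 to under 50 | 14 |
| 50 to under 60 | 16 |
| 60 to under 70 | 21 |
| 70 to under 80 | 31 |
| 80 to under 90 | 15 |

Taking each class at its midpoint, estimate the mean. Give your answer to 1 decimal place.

59.3

Midpoints: 25, 35, 45, 55, 65, 75, 85
Σfm = 11×25 + 14×35 + 14×45 + 16×55 + 21×65 + 31×75 + 15×85 = 7240
n = Σf = 122
Mean = 7240 / 122 = 59.3443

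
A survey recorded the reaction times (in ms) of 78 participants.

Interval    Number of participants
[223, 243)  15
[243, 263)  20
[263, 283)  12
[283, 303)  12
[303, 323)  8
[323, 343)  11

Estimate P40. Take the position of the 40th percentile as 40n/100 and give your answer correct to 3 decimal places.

259.200

Cumulative frequencies: 15, 35, 47, 59, 67, 78
n = 78; position = 40n/100 = 31.2.
This falls in the class [243, 263): L = 243, F = 15, f = 20, h = 20.
40th percentile ≈ 243 + ((31.2 − 15) / 20) × 20 = 259.2000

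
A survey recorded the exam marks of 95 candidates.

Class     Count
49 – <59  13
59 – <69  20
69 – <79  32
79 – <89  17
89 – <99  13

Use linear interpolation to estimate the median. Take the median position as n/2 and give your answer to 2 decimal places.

Cumulative frequencies: 13, 33, 65, 82, 95
n = 95; position = n/2 = 47.5.
This falls in the class 69 – <79: L = 69, F = 33, f = 32, h = 10.
Median ≈ 69 + ((47.5 − 33) / 32) × 10 = 73.5312

73.53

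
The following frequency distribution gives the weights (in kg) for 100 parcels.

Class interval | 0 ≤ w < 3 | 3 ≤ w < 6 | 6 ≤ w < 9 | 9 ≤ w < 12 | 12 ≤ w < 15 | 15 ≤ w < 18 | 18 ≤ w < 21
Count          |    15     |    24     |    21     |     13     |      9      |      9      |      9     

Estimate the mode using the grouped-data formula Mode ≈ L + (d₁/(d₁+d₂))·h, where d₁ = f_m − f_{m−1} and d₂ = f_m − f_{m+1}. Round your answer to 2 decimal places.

5.25

Modal class: 3 ≤ w < 6 (highest frequency 24).
d₁ = 24 − 15 = 9, d₂ = 24 − 21 = 3
Mode ≈ 3 + (9/(9+3)) × 3 = 3 + 2.2500 = 5.2500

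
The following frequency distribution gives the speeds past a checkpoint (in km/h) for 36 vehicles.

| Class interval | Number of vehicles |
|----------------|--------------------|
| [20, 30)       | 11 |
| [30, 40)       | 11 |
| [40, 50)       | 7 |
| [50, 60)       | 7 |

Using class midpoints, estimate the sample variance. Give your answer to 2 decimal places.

Midpoints: 25, 35, 45, 55
n = 36, Σfm = 1360, mean = 37.7778
Σfm² = 55700
Σf(m − x̄)² = Σfm² − (Σfm)²/n = 55700 − 1360²/36 = 4322.2222
Sample variance = 4322.2222 / 35 = 123.4921

123.49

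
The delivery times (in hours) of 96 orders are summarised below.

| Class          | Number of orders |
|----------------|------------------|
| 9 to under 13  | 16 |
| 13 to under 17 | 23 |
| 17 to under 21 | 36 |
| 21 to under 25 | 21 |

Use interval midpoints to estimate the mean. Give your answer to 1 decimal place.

17.6

Midpoints: 11, 15, 19, 23
Σfm = 16×11 + 23×15 + 36×19 + 21×23 = 1688
n = Σf = 96
Mean = 1688 / 96 = 17.5833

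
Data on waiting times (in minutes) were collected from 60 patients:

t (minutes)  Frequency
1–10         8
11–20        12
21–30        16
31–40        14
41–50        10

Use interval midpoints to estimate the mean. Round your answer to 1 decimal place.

Midpoints: 5.5, 15.5, 25.5, 35.5, 45.5
Σfm = 8×5.5 + 12×15.5 + 16×25.5 + 14×35.5 + 10×45.5 = 1590
n = Σf = 60
Mean = 1590 / 60 = 26.5000

26.5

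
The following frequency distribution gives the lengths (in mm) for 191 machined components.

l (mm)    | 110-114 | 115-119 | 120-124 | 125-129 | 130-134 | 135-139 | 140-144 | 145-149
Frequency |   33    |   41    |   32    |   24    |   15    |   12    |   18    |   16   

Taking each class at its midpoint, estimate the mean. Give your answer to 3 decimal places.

Midpoints: 112, 117, 122, 127, 132, 137, 142, 147
Σfm = 33×112 + 41×117 + 32×122 + 24×127 + 15×132 + 12×137 + 18×142 + 16×147 = 23977
n = Σf = 191
Mean = 23977 / 191 = 125.5340

125.534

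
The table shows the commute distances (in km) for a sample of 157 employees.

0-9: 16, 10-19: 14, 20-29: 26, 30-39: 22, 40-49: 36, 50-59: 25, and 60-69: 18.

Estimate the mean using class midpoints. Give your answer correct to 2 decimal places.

Midpoints: 4.5, 14.5, 24.5, 34.5, 44.5, 54.5, 64.5
Σfm = 16×4.5 + 14×14.5 + 26×24.5 + 22×34.5 + 36×44.5 + 25×54.5 + 18×64.5 = 5796.5
n = Σf = 157
Mean = 5796.5 / 157 = 36.9204

36.92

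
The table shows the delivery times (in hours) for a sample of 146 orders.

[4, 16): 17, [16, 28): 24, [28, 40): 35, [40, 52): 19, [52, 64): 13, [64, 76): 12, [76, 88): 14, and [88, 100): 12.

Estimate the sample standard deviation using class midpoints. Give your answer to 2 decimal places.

Midpoints: 10, 22, 34, 46, 58, 70, 82, 94
n = 146, Σfm = 6632, mean = 45.4247
Σfm² = 396680
Σf(m − x̄)² = Σfm² − (Σfm)²/n = 396680 − 6632²/146 = 95423.6712
Sample variance = 95423.6712 / 145 = 658.0943
Standard deviation = √658.0943 = 25.6533

25.65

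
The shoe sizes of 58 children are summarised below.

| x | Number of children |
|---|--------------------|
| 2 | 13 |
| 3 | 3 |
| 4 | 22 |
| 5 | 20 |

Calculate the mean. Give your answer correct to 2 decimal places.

3.84

Values: 2, 3, 4, 5
Σfx = 13×2 + 3×3 + 22×4 + 20×5 = 223
n = Σf = 58
Mean = 223 / 58 = 3.8448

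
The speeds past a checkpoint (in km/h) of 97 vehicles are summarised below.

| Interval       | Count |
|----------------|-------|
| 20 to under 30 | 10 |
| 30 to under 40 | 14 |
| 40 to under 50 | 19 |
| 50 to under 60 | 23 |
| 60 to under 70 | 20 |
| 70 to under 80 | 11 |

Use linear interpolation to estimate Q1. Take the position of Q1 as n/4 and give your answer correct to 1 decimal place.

40.1

Cumulative frequencies: 10, 24, 43, 66, 86, 97
n = 97; position = n/4 = 24.25.
This falls in the class 40 to under 50: L = 40, F = 24, f = 19, h = 10.
Lower quartile ≈ 40 + ((24.25 − 24) / 19) × 10 = 40.1316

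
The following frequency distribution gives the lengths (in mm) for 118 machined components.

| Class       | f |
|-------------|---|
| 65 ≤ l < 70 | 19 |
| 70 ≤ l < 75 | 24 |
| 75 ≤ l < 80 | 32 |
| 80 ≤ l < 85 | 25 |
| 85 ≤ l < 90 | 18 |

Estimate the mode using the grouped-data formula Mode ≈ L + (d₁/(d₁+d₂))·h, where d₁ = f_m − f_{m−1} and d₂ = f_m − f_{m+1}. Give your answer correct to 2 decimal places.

77.67

Modal class: 75 ≤ l < 80 (highest frequency 32).
d₁ = 32 − 24 = 8, d₂ = 32 − 25 = 7
Mode ≈ 75 + (8/(8+7)) × 5 = 75 + 2.6667 = 77.6667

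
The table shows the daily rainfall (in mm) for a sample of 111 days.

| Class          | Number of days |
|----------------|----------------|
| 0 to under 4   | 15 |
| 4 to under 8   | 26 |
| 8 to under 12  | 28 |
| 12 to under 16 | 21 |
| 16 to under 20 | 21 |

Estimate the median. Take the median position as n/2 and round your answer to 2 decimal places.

10.07

Cumulative frequencies: 15, 41, 69, 90, 111
n = 111; position = n/2 = 55.5.
This falls in the class 8 to under 12: L = 8, F = 41, f = 28, h = 4.
Median ≈ 8 + ((55.5 − 41) / 28) × 4 = 10.0714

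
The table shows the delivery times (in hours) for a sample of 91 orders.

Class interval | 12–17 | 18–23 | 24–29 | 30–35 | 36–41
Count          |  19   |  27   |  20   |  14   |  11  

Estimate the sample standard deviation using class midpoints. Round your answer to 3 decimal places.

Midpoints: 14.5, 20.5, 26.5, 32.5, 38.5
n = 91, Σfm = 2237.5, mean = 24.5879
Σfm² = 60478.75
Σf(m − x̄)² = Σfm² − (Σfm)²/n = 60478.75 − 2237.5²/91 = 5463.2967
Sample variance = 5463.2967 / 90 = 60.7033
Standard deviation = √60.7033 = 7.7912

7.791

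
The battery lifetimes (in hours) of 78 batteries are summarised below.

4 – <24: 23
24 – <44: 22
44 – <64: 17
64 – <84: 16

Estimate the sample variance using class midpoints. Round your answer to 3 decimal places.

495.238

Midpoints: 14, 34, 54, 74
n = 78, Σfm = 3172, mean = 40.6667
Σfm² = 167128
Σf(m − x̄)² = Σfm² − (Σfm)²/n = 167128 − 3172²/78 = 38133.3333
Sample variance = 38133.3333 / 77 = 495.2381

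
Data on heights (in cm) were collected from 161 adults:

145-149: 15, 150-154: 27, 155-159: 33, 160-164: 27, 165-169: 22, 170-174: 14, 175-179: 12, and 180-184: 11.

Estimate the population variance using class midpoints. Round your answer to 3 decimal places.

99.064

Midpoints: 147, 152, 157, 162, 167, 172, 177, 182
n = 161, Σfm = 26072, mean = 161.9379
Σfm² = 4237994
Σf(m − x̄)² = Σfm² − (Σfm)²/n = 4237994 − 26072²/161 = 15949.3789
Population variance = 15949.3789 / 161 = 99.0645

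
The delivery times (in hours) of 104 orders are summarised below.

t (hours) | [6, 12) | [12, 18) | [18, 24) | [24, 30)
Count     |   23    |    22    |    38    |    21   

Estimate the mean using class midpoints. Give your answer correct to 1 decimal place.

Midpoints: 9, 15, 21, 27
Σfm = 23×9 + 22×15 + 38×21 + 21×27 = 1902
n = Σf = 104
Mean = 1902 / 104 = 18.2885

18.3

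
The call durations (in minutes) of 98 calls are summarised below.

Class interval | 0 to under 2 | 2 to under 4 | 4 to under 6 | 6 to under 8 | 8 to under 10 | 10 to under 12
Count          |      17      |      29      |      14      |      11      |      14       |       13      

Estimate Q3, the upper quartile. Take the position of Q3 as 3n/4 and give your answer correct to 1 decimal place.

8.4

Cumulative frequencies: 17, 46, 60, 71, 85, 98
n = 98; position = 3n/4 = 73.5.
This falls in the class 8 to under 10: L = 8, F = 71, f = 14, h = 2.
Upper quartile ≈ 8 + ((73.5 − 71) / 14) × 2 = 8.3571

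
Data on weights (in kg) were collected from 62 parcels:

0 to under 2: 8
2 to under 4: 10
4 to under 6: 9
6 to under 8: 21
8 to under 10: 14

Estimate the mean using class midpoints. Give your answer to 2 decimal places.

Midpoints: 1, 3, 5, 7, 9
Σfm = 8×1 + 10×3 + 9×5 + 21×7 + 14×9 = 356
n = Σf = 62
Mean = 356 / 62 = 5.7419

5.74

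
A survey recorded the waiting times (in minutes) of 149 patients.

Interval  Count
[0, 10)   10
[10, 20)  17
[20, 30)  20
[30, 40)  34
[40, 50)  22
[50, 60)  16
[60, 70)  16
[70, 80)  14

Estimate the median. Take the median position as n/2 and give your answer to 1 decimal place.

Cumulative frequencies: 10, 27, 47, 81, 103, 119, 135, 149
n = 149; position = n/2 = 74.5.
This falls in the class [30, 40): L = 30, F = 47, f = 34, h = 10.
Median ≈ 30 + ((74.5 − 47) / 34) × 10 = 38.0882

38.1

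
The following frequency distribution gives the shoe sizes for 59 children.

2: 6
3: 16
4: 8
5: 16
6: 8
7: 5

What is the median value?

4

Cumulative frequencies: 6, 22, 30, 46, 54, 59
n = 59, so the median is the value in position (n+1)/2 = 30.
Position 30 falls at value 4.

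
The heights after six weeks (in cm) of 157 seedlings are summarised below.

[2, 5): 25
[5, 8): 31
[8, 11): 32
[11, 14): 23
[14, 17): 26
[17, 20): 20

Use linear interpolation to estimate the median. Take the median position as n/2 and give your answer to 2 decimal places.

10.11

Cumulative frequencies: 25, 56, 88, 111, 137, 157
n = 157; position = n/2 = 78.5.
This falls in the class [8, 11): L = 8, F = 56, f = 32, h = 3.
Median ≈ 8 + ((78.5 − 56) / 32) × 3 = 10.1094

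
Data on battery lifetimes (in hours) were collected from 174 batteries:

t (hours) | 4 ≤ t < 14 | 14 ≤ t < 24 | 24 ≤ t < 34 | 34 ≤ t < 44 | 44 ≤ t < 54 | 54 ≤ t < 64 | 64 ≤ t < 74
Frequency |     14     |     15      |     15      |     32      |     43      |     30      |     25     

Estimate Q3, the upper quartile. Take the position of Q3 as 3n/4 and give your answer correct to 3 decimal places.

Cumulative frequencies: 14, 29, 44, 76, 119, 149, 174
n = 174; position = 3n/4 = 130.5.
This falls in the class 54 ≤ t < 64: L = 54, F = 119, f = 30, h = 10.
Upper quartile ≈ 54 + ((130.5 − 119) / 30) × 10 = 57.8333

57.833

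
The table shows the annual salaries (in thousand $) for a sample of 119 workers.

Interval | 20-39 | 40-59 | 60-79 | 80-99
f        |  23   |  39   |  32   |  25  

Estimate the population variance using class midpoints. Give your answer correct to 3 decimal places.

Midpoints: 29.5, 49.5, 69.5, 89.5
n = 119, Σfm = 7070.5, mean = 59.4160
Σfm² = 470399.75
Σf(m − x̄)² = Σfm² − (Σfm)²/n = 470399.75 − 7070.5²/119 = 50299.1597
Population variance = 50299.1597 / 119 = 422.6820

422.682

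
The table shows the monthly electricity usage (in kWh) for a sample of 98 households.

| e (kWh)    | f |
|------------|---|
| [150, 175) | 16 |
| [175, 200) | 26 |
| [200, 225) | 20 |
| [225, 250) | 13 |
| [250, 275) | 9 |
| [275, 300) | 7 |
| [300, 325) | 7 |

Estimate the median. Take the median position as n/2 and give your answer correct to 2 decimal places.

Cumulative frequencies: 16, 42, 62, 75, 84, 91, 98
n = 98; position = n/2 = 49.
This falls in the class [200, 225): L = 200, F = 42, f = 20, h = 25.
Median ≈ 200 + ((49 − 42) / 20) × 25 = 208.7500

208.75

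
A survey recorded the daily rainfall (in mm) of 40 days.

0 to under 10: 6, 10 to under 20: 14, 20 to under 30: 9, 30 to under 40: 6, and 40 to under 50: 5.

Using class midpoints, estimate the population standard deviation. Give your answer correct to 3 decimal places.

Midpoints: 5, 15, 25, 35, 45
n = 40, Σfm = 900, mean = 22.5000
Σfm² = 26400
Σf(m − x̄)² = Σfm² − (Σfm)²/n = 26400 − 900²/40 = 6150.0000
Population variance = 6150.0000 / 40 = 153.7500
Standard deviation = √153.7500 = 12.3996

12.400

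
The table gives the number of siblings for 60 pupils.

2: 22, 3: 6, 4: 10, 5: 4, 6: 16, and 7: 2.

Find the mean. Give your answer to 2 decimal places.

3.87

Values: 2, 3, 4, 5, 6, 7
Σfx = 22×2 + 6×3 + 10×4 + 4×5 + 16×6 + 2×7 = 232
n = Σf = 60
Mean = 232 / 60 = 3.8667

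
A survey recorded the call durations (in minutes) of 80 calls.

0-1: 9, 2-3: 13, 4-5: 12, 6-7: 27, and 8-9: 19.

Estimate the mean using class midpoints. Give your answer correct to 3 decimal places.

5.350

Midpoints: 0.5, 2.5, 4.5, 6.5, 8.5
Σfm = 9×0.5 + 13×2.5 + 12×4.5 + 27×6.5 + 19×8.5 = 428
n = Σf = 80
Mean = 428 / 80 = 5.3500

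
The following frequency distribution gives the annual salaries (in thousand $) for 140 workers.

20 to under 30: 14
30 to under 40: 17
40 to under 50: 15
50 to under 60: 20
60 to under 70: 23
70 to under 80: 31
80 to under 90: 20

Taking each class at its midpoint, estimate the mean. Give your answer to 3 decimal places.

58.857

Midpoints: 25, 35, 45, 55, 65, 75, 85
Σfm = 14×25 + 17×35 + 15×45 + 20×55 + 23×65 + 31×75 + 20×85 = 8240
n = Σf = 140
Mean = 8240 / 140 = 58.8571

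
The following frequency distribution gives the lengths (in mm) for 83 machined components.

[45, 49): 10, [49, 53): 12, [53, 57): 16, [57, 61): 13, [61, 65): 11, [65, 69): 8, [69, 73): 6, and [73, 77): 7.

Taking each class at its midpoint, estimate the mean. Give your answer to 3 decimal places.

59.145

Midpoints: 47, 51, 55, 59, 63, 67, 71, 75
Σfm = 10×47 + 12×51 + 16×55 + 13×59 + 11×63 + 8×67 + 6×71 + 7×75 = 4909
n = Σf = 83
Mean = 4909 / 83 = 59.1446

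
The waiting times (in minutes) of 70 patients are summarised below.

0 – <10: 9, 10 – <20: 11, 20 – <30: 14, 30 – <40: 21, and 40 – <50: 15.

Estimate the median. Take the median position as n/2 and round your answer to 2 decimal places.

Cumulative frequencies: 9, 20, 34, 55, 70
n = 70; position = n/2 = 35.
This falls in the class 30 – <40: L = 30, F = 34, f = 21, h = 10.
Median ≈ 30 + ((35 − 34) / 21) × 10 = 30.4762

30.48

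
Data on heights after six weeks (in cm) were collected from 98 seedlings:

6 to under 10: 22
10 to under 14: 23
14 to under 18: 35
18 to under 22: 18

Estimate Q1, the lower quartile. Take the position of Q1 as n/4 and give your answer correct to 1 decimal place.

Cumulative frequencies: 22, 45, 80, 98
n = 98; position = n/4 = 24.5.
This falls in the class 10 to under 14: L = 10, F = 22, f = 23, h = 4.
Lower quartile ≈ 10 + ((24.5 − 22) / 23) × 4 = 10.4348

10.4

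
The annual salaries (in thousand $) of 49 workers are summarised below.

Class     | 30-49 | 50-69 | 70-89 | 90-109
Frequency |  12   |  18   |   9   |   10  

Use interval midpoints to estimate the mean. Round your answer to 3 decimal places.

Midpoints: 39.5, 59.5, 79.5, 99.5
Σfm = 12×39.5 + 18×59.5 + 9×79.5 + 10×99.5 = 3255.5
n = Σf = 49
Mean = 3255.5 / 49 = 66.4388

66.439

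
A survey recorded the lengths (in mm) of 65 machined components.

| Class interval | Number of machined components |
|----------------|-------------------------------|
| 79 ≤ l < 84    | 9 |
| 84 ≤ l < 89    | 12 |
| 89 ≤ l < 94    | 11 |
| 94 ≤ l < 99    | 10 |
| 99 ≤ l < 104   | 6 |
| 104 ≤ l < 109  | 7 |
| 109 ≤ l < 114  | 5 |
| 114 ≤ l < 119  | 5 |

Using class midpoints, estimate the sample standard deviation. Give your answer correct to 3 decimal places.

10.794

Midpoints: 81.5, 86.5, 91.5, 96.5, 101.5, 106.5, 111.5, 116.5
n = 65, Σfm = 6237.5, mean = 95.9615
Σfm² = 606016.25
Σf(m − x̄)² = Σfm² − (Σfm)²/n = 606016.25 − 6237.5²/65 = 7456.1538
Sample variance = 7456.1538 / 64 = 116.5024
Standard deviation = √116.5024 = 10.7936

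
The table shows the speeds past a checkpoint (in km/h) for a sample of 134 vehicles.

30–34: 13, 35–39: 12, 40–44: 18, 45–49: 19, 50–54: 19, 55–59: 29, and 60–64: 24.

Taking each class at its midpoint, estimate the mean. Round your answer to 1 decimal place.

Midpoints: 32, 37, 42, 47, 52, 57, 62
Σfm = 13×32 + 12×37 + 18×42 + 19×47 + 19×52 + 29×57 + 24×62 = 6638
n = Σf = 134
Mean = 6638 / 134 = 49.5373

49.5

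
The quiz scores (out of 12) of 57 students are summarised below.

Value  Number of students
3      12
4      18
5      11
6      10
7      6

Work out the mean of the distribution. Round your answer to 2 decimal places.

4.65

Values: 3, 4, 5, 6, 7
Σfx = 12×3 + 18×4 + 11×5 + 10×6 + 6×7 = 265
n = Σf = 57
Mean = 265 / 57 = 4.6491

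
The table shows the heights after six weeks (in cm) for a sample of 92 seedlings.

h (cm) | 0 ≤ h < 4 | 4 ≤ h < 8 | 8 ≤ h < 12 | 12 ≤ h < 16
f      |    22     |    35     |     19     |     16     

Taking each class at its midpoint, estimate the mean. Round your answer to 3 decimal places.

Midpoints: 2, 6, 10, 14
Σfm = 22×2 + 35×6 + 19×10 + 16×14 = 668
n = Σf = 92
Mean = 668 / 92 = 7.2609

7.261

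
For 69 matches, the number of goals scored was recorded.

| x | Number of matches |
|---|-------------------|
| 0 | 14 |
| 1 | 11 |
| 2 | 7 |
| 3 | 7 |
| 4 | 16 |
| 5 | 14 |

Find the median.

3

Cumulative frequencies: 14, 25, 32, 39, 55, 69
n = 69, so the median is the value in position (n+1)/2 = 35.
Position 35 falls at value 3.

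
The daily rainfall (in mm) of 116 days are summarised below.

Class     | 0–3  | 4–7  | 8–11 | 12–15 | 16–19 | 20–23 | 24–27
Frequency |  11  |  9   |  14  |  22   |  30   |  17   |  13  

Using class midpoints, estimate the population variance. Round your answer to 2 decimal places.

48.49

Midpoints: 1.5, 5.5, 9.5, 13.5, 17.5, 21.5, 25.5
n = 116, Σfm = 1718, mean = 14.8103
Σfm² = 31069
Σf(m − x̄)² = Σfm² − (Σfm)²/n = 31069 − 1718²/116 = 5624.8276
Population variance = 5624.8276 / 116 = 48.4899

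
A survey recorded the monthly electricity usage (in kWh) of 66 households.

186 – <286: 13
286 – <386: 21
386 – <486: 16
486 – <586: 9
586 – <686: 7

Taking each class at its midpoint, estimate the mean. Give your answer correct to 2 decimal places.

399.64

Midpoints: 236, 336, 436, 536, 636
Σfm = 13×236 + 21×336 + 16×436 + 9×536 + 7×636 = 26376
n = Σf = 66
Mean = 26376 / 66 = 399.6364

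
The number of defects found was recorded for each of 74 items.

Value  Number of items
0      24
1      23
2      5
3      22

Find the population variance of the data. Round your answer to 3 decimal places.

1.467

Values: 0, 1, 2, 3
n = 74, Σfx = 99, mean = 1.3378
Σfx² = 241
Σf(x − x̄)² = Σfx² − (Σfx)²/n = 241 − 99²/74 = 108.5541
Population variance = 108.5541 / 74 = 1.4669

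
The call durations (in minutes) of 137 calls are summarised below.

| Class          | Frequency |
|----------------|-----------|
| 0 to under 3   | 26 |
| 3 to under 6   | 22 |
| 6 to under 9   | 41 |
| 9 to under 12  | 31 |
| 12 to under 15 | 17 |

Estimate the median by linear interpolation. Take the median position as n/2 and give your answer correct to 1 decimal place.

Cumulative frequencies: 26, 48, 89, 120, 137
n = 137; position = n/2 = 68.5.
This falls in the class 6 to under 9: L = 6, F = 48, f = 41, h = 3.
Median ≈ 6 + ((68.5 − 48) / 41) × 3 = 7.5000

7.5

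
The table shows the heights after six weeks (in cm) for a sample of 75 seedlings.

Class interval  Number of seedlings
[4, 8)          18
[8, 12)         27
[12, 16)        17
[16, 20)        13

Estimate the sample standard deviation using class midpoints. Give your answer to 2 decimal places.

4.12

Midpoints: 6, 10, 14, 18
n = 75, Σfm = 850, mean = 11.3333
Σfm² = 10892
Σf(m − x̄)² = Σfm² − (Σfm)²/n = 10892 − 850²/75 = 1258.6667
Sample variance = 1258.6667 / 74 = 17.0090
Standard deviation = √17.0090 = 4.1242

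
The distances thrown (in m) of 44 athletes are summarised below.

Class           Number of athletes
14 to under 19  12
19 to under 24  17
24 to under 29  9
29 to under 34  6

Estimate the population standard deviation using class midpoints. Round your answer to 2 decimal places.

Midpoints: 16.5, 21.5, 26.5, 31.5
n = 44, Σfm = 991, mean = 22.5227
Σfm² = 23399
Σf(m − x̄)² = Σfm² − (Σfm)²/n = 23399 − 991²/44 = 1078.9773
Population variance = 1078.9773 / 44 = 24.5222
Standard deviation = √24.5222 = 4.9520

4.95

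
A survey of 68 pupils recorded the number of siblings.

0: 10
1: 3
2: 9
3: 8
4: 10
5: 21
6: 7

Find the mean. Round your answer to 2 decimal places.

Values: 0, 1, 2, 3, 4, 5, 6
Σfx = 10×0 + 3×1 + 9×2 + 8×3 + 10×4 + 21×5 + 7×6 = 232
n = Σf = 68
Mean = 232 / 68 = 3.4118

3.41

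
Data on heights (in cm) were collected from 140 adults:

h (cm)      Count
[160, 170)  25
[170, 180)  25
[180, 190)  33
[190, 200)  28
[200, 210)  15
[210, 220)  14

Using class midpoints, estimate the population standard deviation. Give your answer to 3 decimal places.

15.458

Midpoints: 165, 175, 185, 195, 205, 215
n = 140, Σfm = 26150, mean = 186.7857
Σfm² = 4917900
Σf(m − x̄)² = Σfm² − (Σfm)²/n = 4917900 − 26150²/140 = 33453.5714
Population variance = 33453.5714 / 140 = 238.9541
Standard deviation = √238.9541 = 15.4581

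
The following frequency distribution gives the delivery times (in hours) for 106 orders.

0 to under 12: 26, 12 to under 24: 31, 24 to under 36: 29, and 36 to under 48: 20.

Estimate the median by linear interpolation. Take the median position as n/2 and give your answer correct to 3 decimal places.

22.452

Cumulative frequencies: 26, 57, 86, 106
n = 106; position = n/2 = 53.
This falls in the class 12 to under 24: L = 12, F = 26, f = 31, h = 12.
Median ≈ 12 + ((53 − 26) / 31) × 12 = 22.4516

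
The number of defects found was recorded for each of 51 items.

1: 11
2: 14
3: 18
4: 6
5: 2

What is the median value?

Cumulative frequencies: 11, 25, 43, 49, 51
n = 51, so the median is the value in position (n+1)/2 = 26.
Position 26 falls at value 3.

3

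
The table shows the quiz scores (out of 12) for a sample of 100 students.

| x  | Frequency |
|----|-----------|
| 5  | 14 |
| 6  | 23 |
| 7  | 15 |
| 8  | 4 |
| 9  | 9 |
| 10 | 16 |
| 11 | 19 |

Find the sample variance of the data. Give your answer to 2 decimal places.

4.82

Values: 5, 6, 7, 8, 9, 10, 11
n = 100, Σfx = 795, mean = 7.9500
Σfx² = 6797
Σf(x − x̄)² = Σfx² − (Σfx)²/n = 6797 − 795²/100 = 476.7500
Sample variance = 476.7500 / 99 = 4.8157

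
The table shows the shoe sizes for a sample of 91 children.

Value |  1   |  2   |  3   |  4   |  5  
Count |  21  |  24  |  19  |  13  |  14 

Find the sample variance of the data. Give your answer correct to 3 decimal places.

Values: 1, 2, 3, 4, 5
n = 91, Σfx = 248, mean = 2.7253
Σfx² = 846
Σf(x − x̄)² = Σfx² − (Σfx)²/n = 846 − 248²/91 = 170.1319
Sample variance = 170.1319 / 90 = 1.8904

1.890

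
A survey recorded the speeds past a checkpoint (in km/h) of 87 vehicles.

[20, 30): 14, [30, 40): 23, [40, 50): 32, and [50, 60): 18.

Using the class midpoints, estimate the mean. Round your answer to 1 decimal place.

41.2

Midpoints: 25, 35, 45, 55
Σfm = 14×25 + 23×35 + 32×45 + 18×55 = 3585
n = Σf = 87
Mean = 3585 / 87 = 41.2069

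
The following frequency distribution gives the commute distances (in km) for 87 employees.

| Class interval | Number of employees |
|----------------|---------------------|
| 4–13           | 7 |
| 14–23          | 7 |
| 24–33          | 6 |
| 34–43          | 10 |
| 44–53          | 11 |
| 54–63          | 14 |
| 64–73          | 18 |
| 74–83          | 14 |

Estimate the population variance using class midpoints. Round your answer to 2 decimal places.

478.08

Midpoints: 8.5, 18.5, 28.5, 38.5, 48.5, 58.5, 68.5, 78.5
n = 87, Σfm = 4429.5, mean = 50.9138
Σfm² = 267115.75
Σf(m − x̄)² = Σfm² − (Σfm)²/n = 267115.75 − 4429.5²/87 = 41593.1034
Population variance = 41593.1034 / 87 = 478.0816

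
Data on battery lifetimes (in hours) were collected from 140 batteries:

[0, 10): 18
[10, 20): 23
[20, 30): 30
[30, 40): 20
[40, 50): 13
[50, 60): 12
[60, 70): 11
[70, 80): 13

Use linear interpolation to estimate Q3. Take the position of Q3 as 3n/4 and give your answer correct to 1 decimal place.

50.8

Cumulative frequencies: 18, 41, 71, 91, 104, 116, 127, 140
n = 140; position = 3n/4 = 105.
This falls in the class [50, 60): L = 50, F = 104, f = 12, h = 10.
Upper quartile ≈ 50 + ((105 − 104) / 12) × 10 = 50.8333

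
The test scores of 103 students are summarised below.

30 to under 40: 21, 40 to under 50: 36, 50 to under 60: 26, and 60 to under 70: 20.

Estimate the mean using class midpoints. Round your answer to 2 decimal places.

Midpoints: 35, 45, 55, 65
Σfm = 21×35 + 36×45 + 26×55 + 20×65 = 5085
n = Σf = 103
Mean = 5085 / 103 = 49.3689

49.37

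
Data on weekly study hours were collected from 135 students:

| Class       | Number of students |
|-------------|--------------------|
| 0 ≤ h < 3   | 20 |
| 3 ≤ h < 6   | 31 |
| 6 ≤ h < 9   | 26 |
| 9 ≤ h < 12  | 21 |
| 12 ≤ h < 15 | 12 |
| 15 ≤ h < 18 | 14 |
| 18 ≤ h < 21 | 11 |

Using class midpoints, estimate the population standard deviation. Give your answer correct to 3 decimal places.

Midpoints: 1.5, 4.5, 7.5, 10.5, 13.5, 16.5, 19.5
n = 135, Σfm = 1192.5, mean = 8.8333
Σfm² = 14631.75
Σf(m − x̄)² = Σfm² − (Σfm)²/n = 14631.75 − 1192.5²/135 = 4098.0000
Population variance = 4098.0000 / 135 = 30.3556
Standard deviation = √30.3556 = 5.5096

5.510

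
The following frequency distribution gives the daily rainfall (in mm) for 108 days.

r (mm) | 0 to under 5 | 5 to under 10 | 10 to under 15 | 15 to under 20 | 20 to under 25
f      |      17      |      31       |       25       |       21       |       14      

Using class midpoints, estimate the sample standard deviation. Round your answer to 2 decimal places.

6.37

Midpoints: 2.5, 7.5, 12.5, 17.5, 22.5
n = 108, Σfm = 1270, mean = 11.7593
Σfm² = 19275
Σf(m − x̄)² = Σfm² − (Σfm)²/n = 19275 − 1270²/108 = 4340.7407
Sample variance = 4340.7407 / 107 = 40.5677
Standard deviation = √40.5677 = 6.3693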